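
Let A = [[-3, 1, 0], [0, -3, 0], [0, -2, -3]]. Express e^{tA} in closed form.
A has Jordan form J = [[-3, 1, 0], [0, -3, 0], [0, 0, -3]] with A = PJP^{-1}, so e^{tA} = P e^{tJ} P^{-1}.

For a Jordan block J_k(λ), e^{tJ_k(λ)} = e^{λt} · (I + tN + t^2 N^2/2! + ... + t^{k-1} N^{k-1}/(k-1)!) where N is the nilpotent superdiagonal part.

Assembling the blocks and conjugating back gives the entries of e^{tA} as shown above.

e^{tA} = [[e^{-3*t}, t*e^{-3*t}, 0], [0, e^{-3*t}, 0], [0, -2*t*e^{-3*t}, e^{-3*t}]]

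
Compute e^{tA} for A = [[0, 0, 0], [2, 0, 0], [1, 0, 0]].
A has Jordan form J = [[0, 1, 0], [0, 0, 0], [0, 0, 0]] with A = PJP^{-1}, so e^{tA} = P e^{tJ} P^{-1}.

For a Jordan block J_k(λ), e^{tJ_k(λ)} = e^{λt} · (I + tN + t^2 N^2/2! + ... + t^{k-1} N^{k-1}/(k-1)!) where N is the nilpotent superdiagonal part.

Assembling the blocks and conjugating back gives the entries of e^{tA} as shown above.

e^{tA} = [[1, 0, 0], [2*t, 1, 0], [t, 0, 1]]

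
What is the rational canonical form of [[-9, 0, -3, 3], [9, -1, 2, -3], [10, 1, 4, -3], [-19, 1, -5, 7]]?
R = [[0, 0, 0, 3], [1, 0, 0, -3], [0, 1, 0, 0], [0, 0, 1, 1]]

The invariant factors of A (the non-unit diagonal entries of the Smith normal form of xI - A over ℚ[x]) are (x - 1)(x^3 + 3), each dividing the next. The characteristic polynomial is their product, (x - 1)(x^3 + 3).

The rational canonical form is the block-diagonal matrix of companion matrices C(f_i):
R = [[0, 0, 0, 3], [1, 0, 0, -3], [0, 1, 0, 0], [0, 0, 1, 1]].

Note the characteristic polynomial does not split into linear factors over ℚ, so A has no Jordan form over ℚ; the rational canonical form exists over any field.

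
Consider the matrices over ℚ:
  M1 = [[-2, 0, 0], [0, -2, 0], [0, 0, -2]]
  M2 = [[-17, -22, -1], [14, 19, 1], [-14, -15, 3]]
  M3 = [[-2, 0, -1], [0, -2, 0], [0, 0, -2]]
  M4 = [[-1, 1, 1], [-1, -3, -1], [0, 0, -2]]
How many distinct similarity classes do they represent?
Characteristic polynomials: χ_{M1} = (x + 2)^3, χ_{M2} = (x - 4)^2(x + 3), χ_{M3} = (x + 2)^3, χ_{M4} = (x + 2)^3.

{M1}: invariant factors x + 2, x + 2, x + 2.

{M2}: invariant factors (x - 4)^2(x + 3).

{M3, M4}: invariant factors x + 2, (x + 2)^2.

Matrices are similar if and only if their invariant-factor lists agree; the partition into similarity classes is {M1}, {M2}, {M3, M4}.

3 classes: {M1}, {M2}, {M3, M4}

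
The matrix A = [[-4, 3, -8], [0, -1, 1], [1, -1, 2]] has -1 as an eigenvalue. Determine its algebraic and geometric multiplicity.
algebraic multiplicity 3, geometric multiplicity 1

The characteristic polynomial is (x + 1)^3, so the factor x + 1 appears with exponent 3: the algebraic multiplicity is 3.

rank(A + I) = 2, so the eigenspace has dimension 3 - 2 = 1: the geometric multiplicity is 1.

Since 1 < 3, A is not diagonalizable.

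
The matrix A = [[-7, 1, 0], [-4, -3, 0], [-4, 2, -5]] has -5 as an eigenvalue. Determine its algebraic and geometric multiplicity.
The characteristic polynomial is (x + 5)^3, so the factor x + 5 appears with exponent 3: the algebraic multiplicity is 3.

rank(A + 5I) = 1, so the eigenspace has dimension 3 - 1 = 2: the geometric multiplicity is 2.

Since 2 < 3, A is not diagonalizable.

algebraic multiplicity 3, geometric multiplicity 2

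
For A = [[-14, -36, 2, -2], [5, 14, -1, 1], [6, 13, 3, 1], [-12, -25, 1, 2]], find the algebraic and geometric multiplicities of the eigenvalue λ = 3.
The characteristic polynomial is (x - 3)^3(x + 4), so the factor x - 3 appears with exponent 3: the algebraic multiplicity is 3.

rank(A - 3I) = 3, so the eigenspace has dimension 4 - 3 = 1: the geometric multiplicity is 1.

Since 1 < 3, A is not diagonalizable.

algebraic multiplicity 3, geometric multiplicity 1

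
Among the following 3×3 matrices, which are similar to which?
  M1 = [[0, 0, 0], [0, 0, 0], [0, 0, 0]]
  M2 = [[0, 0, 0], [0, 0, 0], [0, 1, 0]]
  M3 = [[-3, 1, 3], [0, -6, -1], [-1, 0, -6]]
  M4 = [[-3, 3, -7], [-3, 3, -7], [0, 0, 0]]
3 classes: {M1}, {M2, M4}, {M3}

Characteristic polynomials: χ_{M1} = x^3, χ_{M2} = x^3, χ_{M3} = (x + 5)^3, χ_{M4} = x^3.

{M1}: invariant factors x, x, x.

{M2, M4}: invariant factors x, x^2.

{M3}: invariant factors (x + 5)^3.

Matrices are similar if and only if their invariant-factor lists agree; the partition into similarity classes is {M1}, {M2, M4}, {M3}.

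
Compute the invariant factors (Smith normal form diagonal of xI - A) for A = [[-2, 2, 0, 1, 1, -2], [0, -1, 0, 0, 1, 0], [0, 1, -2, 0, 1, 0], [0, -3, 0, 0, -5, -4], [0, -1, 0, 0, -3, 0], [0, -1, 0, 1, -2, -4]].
The Jordan structure of A has elementary divisors (x + 2)^2, (x + 2)^2, (x + 2), (x + 2). Arranging the block sizes at each eigenvalue in decreasing order and taking row products gives the invariant factors.

Invariant factors (smallest first, each dividing the next): x + 2, x + 2, (x + 2)^2, (x + 2)^2.

Check: the last factor (x + 2)^2 is the minimal polynomial, and the product (x + 2)^6 is the characteristic polynomial.

x + 2, x + 2, (x + 2)^2, (x + 2)^2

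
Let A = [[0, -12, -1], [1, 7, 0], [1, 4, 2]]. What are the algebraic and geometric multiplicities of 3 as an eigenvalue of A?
algebraic multiplicity 3, geometric multiplicity 1

The characteristic polynomial is (x - 3)^3, so the factor x - 3 appears with exponent 3: the algebraic multiplicity is 3.

rank(A - 3I) = 2, so the eigenspace has dimension 3 - 2 = 1: the geometric multiplicity is 1.

Since 1 < 3, A is not diagonalizable.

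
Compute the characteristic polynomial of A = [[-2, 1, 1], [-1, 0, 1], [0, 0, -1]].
xI - A = [[x + 2, -1, -1], [1, x, -1], [0, 0, x + 1]].

Expanding det(xI - A) along the first row:
det(xI - A) = + (x + 2)·det([[x, -1], [0, x + 1]]) - (-1)·det([[1, -1], [0, x + 1]]) + (-1)·det([[1, x], [0, 0]]).

Evaluating gives χ_A(x) = x^3 + 3x^2 + 3x + 1 = (x + 1)^3.

χ_A(x) = (x + 1)^3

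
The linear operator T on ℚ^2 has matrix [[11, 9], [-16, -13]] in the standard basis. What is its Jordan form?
J = [[-1, 1], [0, -1]]

The characteristic polynomial is det(xI - A) = (x + 1)^2, so the eigenvalues are -1 (algebraic multiplicity 2).

For λ = -1: rank(A + I) = 1, rank((A + I)^2) = 0. The eigenspace has dimension 2 - 1 = 1, so there is 1 Jordan block; the rank sequence gives block sizes [2].

Assembling the blocks gives the Jordan form J above.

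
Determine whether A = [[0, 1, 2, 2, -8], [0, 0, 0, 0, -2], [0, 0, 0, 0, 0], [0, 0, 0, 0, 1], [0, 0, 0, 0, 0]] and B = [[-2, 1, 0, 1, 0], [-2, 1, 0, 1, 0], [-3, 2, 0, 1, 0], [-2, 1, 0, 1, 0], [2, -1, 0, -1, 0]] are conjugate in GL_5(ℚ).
Two matrices over a field are similar if and only if they have the same invariant factors.

Both A and B have characteristic polynomial x^5 and minimal polynomial x^2. Computing further, both have invariant factors x, x^2, x^2. Hence A and B are similar.

Yes.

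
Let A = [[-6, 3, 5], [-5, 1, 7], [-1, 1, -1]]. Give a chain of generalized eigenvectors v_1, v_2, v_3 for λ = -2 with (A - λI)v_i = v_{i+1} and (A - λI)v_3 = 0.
v_1 = [[1, 1, 0]]^T, v_2 = [[-1, -2, 0]]^T, v_3 = [[-2, -1, -1]]^T

We seek v_1 ∈ ker((A + 2I)^3) \ ker((A + 2I)^2), then set v_{i+1} = (A + 2I) v_i.

One such chain is v_1 = [[1, 1, 0]]^T, v_2 = [[-1, -2, 0]]^T, v_3 = [[-2, -1, -1]]^T. Check: (A + 2I) v_3 = [[0, 0, 0]]^T = 0.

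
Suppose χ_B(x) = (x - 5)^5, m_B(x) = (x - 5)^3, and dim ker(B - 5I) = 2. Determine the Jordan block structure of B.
Jordan blocks: (5, 3), (5, 2)

λ = 5: algebraic multiplicity 5 (exponent in χ_B), largest block size 3 (exponent in m_B), 2 blocks (geometric multiplicity). These force block sizes [3, 2].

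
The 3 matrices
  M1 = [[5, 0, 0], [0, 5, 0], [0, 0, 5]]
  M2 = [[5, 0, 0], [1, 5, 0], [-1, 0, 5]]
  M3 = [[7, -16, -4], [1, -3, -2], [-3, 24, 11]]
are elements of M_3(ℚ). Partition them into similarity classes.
Characteristic polynomials: χ_{M1} = (x - 5)^3, χ_{M2} = (x - 5)^3, χ_{M3} = (x - 5)^3.

{M1}: invariant factors x - 5, x - 5, x - 5.

{M2, M3}: invariant factors x - 5, (x - 5)^2.

Matrices are similar if and only if their invariant-factor lists agree; the partition into similarity classes is {M1}, {M2, M3}.

2 classes: {M1}, {M2, M3}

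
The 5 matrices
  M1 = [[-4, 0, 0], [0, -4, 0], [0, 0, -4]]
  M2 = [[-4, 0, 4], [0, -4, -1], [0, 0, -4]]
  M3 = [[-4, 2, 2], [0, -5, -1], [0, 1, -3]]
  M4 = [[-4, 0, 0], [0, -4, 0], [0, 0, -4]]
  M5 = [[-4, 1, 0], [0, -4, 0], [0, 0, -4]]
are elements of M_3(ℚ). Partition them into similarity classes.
Characteristic polynomials: χ_{M1} = (x + 4)^3, χ_{M2} = (x + 4)^3, χ_{M3} = (x + 4)^3, χ_{M4} = (x + 4)^3, χ_{M5} = (x + 4)^3.

{M1, M4}: invariant factors x + 4, x + 4, x + 4.

{M2, M3, M5}: invariant factors x + 4, (x + 4)^2.

Matrices are similar if and only if their invariant-factor lists agree; the partition into similarity classes is {M1, M4}, {M2, M3, M5}.

2 classes: {M1, M4}, {M2, M3, M5}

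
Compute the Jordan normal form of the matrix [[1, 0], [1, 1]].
J = [[1, 1], [0, 1]]

The characteristic polynomial is det(xI - A) = (x - 1)^2, so the eigenvalues are 1 (algebraic multiplicity 2).

For λ = 1: rank(A - I) = 1, rank((A - I)^2) = 0. The eigenspace has dimension 2 - 1 = 1, so there is 1 Jordan block; the rank sequence gives block sizes [2].

Assembling the blocks gives the Jordan form J above.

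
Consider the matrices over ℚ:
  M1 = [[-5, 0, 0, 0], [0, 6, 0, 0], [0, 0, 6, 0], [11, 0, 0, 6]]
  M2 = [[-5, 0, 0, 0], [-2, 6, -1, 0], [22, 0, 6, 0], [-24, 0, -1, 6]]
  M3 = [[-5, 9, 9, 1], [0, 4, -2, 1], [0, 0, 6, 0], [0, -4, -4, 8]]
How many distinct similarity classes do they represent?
2 classes: {M1}, {M2, M3}

Characteristic polynomials: χ_{M1} = (x - 6)^3(x + 5), χ_{M2} = (x - 6)^3(x + 5), χ_{M3} = (x - 6)^3(x + 5).

{M1}: invariant factors x - 6, x - 6, (x - 6)(x + 5).

{M2, M3}: invariant factors x - 6, (x - 6)^2(x + 5).

Matrices are similar if and only if their invariant-factor lists agree; the partition into similarity classes is {M1}, {M2, M3}.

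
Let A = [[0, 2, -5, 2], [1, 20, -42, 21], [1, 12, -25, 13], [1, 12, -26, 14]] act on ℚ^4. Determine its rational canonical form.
R = [[0, 0, 0, -6], [1, 0, 0, 19], [0, 1, 0, -21], [0, 0, 1, 9]]

The invariant factors of A (the non-unit diagonal entries of the Smith normal form of xI - A over ℚ[x]) are (x - 6)(x - 1)^3, each dividing the next. The characteristic polynomial is their product, (x - 6)(x - 1)^3.

The rational canonical form is the block-diagonal matrix of companion matrices C(f_i):
R = [[0, 0, 0, -6], [1, 0, 0, 19], [0, 1, 0, -21], [0, 0, 1, 9]].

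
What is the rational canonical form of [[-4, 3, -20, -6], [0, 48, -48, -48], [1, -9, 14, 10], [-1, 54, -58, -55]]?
R = [[0, 0, 0, -48], [1, 0, 0, -20], [0, 1, 0, 12], [0, 0, 1, 3]]

The invariant factors of A (the non-unit diagonal entries of the Smith normal form of xI - A over ℚ[x]) are (x - 4)(x - 3)(x + 2)^2, each dividing the next. The characteristic polynomial is their product, (x - 4)(x - 3)(x + 2)^2.

The rational canonical form is the block-diagonal matrix of companion matrices C(f_i):
R = [[0, 0, 0, -48], [1, 0, 0, -20], [0, 1, 0, 12], [0, 0, 1, 3]].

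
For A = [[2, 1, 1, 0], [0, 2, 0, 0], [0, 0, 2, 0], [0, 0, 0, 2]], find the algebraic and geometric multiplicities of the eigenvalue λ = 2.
algebraic multiplicity 4, geometric multiplicity 3

The characteristic polynomial is (x - 2)^4, so the factor x - 2 appears with exponent 4: the algebraic multiplicity is 4.

rank(A - 2I) = 1, so the eigenspace has dimension 4 - 1 = 3: the geometric multiplicity is 3.

Since 3 < 4, A is not diagonalizable.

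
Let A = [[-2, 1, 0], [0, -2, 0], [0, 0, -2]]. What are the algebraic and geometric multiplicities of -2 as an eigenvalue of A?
The characteristic polynomial is (x + 2)^3, so the factor x + 2 appears with exponent 3: the algebraic multiplicity is 3.

rank(A + 2I) = 1, so the eigenspace has dimension 3 - 1 = 2: the geometric multiplicity is 2.

Since 2 < 3, A is not diagonalizable.

algebraic multiplicity 3, geometric multiplicity 2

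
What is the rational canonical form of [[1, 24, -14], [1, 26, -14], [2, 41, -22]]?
R = [[0, 0, 12], [1, 0, -10], [0, 1, 5]]

The invariant factors of A (the non-unit diagonal entries of the Smith normal form of xI - A over ℚ[x]) are (x - 3)(x^2 - 2x + 4), each dividing the next. The characteristic polynomial is their product, (x - 3)(x^2 - 2x + 4).

The rational canonical form is the block-diagonal matrix of companion matrices C(f_i):
R = [[0, 0, 12], [1, 0, -10], [0, 1, 5]].

Note the characteristic polynomial does not split into linear factors over ℚ, so A has no Jordan form over ℚ; the rational canonical form exists over any field.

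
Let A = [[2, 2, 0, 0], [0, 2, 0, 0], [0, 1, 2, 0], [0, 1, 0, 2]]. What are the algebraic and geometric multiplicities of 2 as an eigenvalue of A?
The characteristic polynomial is (x - 2)^4, so the factor x - 2 appears with exponent 4: the algebraic multiplicity is 4.

rank(A - 2I) = 1, so the eigenspace has dimension 4 - 1 = 3: the geometric multiplicity is 3.

Since 3 < 4, A is not diagonalizable.

algebraic multiplicity 4, geometric multiplicity 3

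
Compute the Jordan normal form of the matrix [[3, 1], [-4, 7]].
J = [[5, 1], [0, 5]]

The characteristic polynomial is det(xI - A) = (x - 5)^2, so the eigenvalues are 5 (algebraic multiplicity 2).

For λ = 5: rank(A - 5I) = 1, rank((A - 5I)^2) = 0. The eigenspace has dimension 2 - 1 = 1, so there is 1 Jordan block; the rank sequence gives block sizes [2].

Assembling the blocks gives the Jordan form J above.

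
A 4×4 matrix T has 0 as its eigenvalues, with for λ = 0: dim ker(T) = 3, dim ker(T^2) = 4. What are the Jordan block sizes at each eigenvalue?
λ = 0: successive nullity increments [3, 1] count blocks of size ≥ k; block sizes are [2, 1, 1].

Jordan blocks: (0, 2), (0, 1), (0, 1)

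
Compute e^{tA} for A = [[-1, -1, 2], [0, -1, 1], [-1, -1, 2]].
e^{tA} = [[-t^2/2 - t + 1, -t, t*(t + 4)/2], [-t^2/2, 1 - t, t*(t + 2)/2], [t*(-t - 2)/2, -t, t*(t + 2)/2 + t + 1]]

A has Jordan form J = [[0, 1, 0], [0, 0, 1], [0, 0, 0]] with A = PJP^{-1}, so e^{tA} = P e^{tJ} P^{-1}.

For a Jordan block J_k(λ), e^{tJ_k(λ)} = e^{λt} · (I + tN + t^2 N^2/2! + ... + t^{k-1} N^{k-1}/(k-1)!) where N is the nilpotent superdiagonal part.

Assembling the blocks and conjugating back gives the entries of e^{tA} as shown above.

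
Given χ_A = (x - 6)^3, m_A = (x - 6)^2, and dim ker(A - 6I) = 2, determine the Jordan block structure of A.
λ = 6: algebraic multiplicity 3 (exponent in χ_A), largest block size 2 (exponent in m_A), 2 blocks (geometric multiplicity). These force block sizes [2, 1].

Jordan blocks: (6, 2), (6, 1)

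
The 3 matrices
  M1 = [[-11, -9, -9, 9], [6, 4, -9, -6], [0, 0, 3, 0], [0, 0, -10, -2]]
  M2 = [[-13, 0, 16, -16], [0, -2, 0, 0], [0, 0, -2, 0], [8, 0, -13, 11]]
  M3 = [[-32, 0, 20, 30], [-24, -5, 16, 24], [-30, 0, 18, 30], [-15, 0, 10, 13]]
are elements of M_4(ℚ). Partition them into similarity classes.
1 class: {M1, M2, M3}

Characteristic polynomials: χ_{M1} = (x - 3)(x + 2)^2(x + 5), χ_{M2} = (x - 3)(x + 2)^2(x + 5), χ_{M3} = (x - 3)(x + 2)^2(x + 5).

{M1, M2, M3}: invariant factors x + 2, (x - 3)(x + 2)(x + 5).

Matrices are similar if and only if their invariant-factor lists agree; the partition into similarity classes is {M1, M2, M3}.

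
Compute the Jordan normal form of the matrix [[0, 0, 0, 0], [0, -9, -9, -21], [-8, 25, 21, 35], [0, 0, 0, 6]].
J = [[0, 0, 0, 0], [0, 6, 1, 0], [0, 0, 6, 0], [0, 0, 0, 6]]

The characteristic polynomial is det(xI - A) = x(x - 6)^3, so the eigenvalues are 0 (algebraic multiplicity 1), 6 (algebraic multiplicity 3).

For λ = 0: algebraic multiplicity 1 gives one 1×1 block.

For λ = 6: rank(A - 6I) = 2, rank((A - 6I)^2) = 1. The eigenspace has dimension 4 - 2 = 2, so there are 2 Jordan blocks; the rank sequence gives block sizes [2, 1].

Assembling the blocks gives the Jordan form J above.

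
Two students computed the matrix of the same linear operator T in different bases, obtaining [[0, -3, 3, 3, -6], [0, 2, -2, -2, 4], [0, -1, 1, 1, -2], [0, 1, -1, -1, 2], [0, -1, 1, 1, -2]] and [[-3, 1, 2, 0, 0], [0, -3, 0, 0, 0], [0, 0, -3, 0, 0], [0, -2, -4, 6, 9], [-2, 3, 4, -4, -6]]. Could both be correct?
trace(A) = 0 but trace(B) = -9. The trace is a similarity invariant, so A and B are not similar.

No.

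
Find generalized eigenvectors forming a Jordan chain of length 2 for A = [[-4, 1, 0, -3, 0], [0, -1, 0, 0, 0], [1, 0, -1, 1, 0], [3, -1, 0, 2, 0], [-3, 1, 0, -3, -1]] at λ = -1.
v_1 = [[2, 1, 1, -2, 2]]^T, v_2 = [[1, 0, 0, -1, 1]]^T

We seek v_1 ∈ ker((A + I)^2) \ ker(A + I), then set v_{i+1} = (A + I) v_i.

One such chain is v_1 = [[2, 1, 1, -2, 2]]^T, v_2 = [[1, 0, 0, -1, 1]]^T. Check: (A + I) v_2 = [[0, 0, 0, 0, 0]]^T = 0.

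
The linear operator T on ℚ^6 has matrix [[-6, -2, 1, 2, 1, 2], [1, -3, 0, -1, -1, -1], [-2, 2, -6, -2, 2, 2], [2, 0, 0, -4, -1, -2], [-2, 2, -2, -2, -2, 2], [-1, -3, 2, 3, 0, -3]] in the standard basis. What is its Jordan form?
J = [[-4, 1, 0, 0, 0, 0], [0, -4, 1, 0, 0, 0], [0, 0, -4, 0, 0, 0], [0, 0, 0, -4, 1, 0], [0, 0, 0, 0, -4, 0], [0, 0, 0, 0, 0, -4]]

The characteristic polynomial is det(xI - A) = (x + 4)^6, so the eigenvalues are -4 (algebraic multiplicity 6).

For λ = -4: rank(A + 4I) = 3, rank((A + 4I)^2) = 1, rank((A + 4I)^3) = 0. The eigenspace has dimension 6 - 3 = 3, so there are 3 Jordan blocks; the rank sequence gives block sizes [3, 2, 1].

Assembling the blocks gives the Jordan form J above.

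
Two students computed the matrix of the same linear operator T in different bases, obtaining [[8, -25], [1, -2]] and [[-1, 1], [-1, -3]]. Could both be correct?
No.

trace(A) = 6 but trace(B) = -4. The trace is a similarity invariant, so A and B are not similar.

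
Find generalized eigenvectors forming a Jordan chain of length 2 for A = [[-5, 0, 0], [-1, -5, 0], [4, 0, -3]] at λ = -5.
We seek v_1 ∈ ker((A + 5I)^2) \ ker(A + 5I), then set v_{i+1} = (A + 5I) v_i.

One such chain is v_1 = [[1, 2, -2]]^T, v_2 = [[0, -1, 0]]^T. Check: (A + 5I) v_2 = [[0, 0, 0]]^T = 0.

v_1 = [[1, 2, -2]]^T, v_2 = [[0, -1, 0]]^T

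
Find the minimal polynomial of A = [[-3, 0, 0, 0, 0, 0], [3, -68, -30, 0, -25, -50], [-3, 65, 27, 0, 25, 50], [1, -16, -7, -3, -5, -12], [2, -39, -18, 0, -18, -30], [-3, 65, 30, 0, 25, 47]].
m_A(x) = (x + 3)^3

The characteristic polynomial factors as (x + 3)^6. The minimal polynomial is ∏(x - λ)^{k_λ} where k_λ is the size of the largest Jordan block at λ.

For λ = -3: rank(A + 3I) = 3, and the largest Jordan block has size 3 (the smallest k with rank((A + 3I)^k) = rank((A + 3I)^(k+1))).

So m_A(x) = (x + 3)^3.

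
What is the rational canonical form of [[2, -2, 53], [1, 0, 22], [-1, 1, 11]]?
The invariant factors of A (the non-unit diagonal entries of the Smith normal form of xI - A over ℚ[x]) are (x - 5)^2(x - 3), each dividing the next. The characteristic polynomial is their product, (x - 5)^2(x - 3).

The rational canonical form is the block-diagonal matrix of companion matrices C(f_i):
R = [[0, 0, 75], [1, 0, -55], [0, 1, 13]].

R = [[0, 0, 75], [1, 0, -55], [0, 1, 13]]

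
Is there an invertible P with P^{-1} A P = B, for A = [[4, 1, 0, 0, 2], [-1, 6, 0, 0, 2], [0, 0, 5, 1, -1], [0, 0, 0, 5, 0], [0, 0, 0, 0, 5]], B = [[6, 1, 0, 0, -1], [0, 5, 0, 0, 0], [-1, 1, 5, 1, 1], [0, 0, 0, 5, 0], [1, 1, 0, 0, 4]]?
Yes.

Two matrices over a field are similar if and only if they have the same invariant factors.

Both A and B have characteristic polynomial (x - 5)^5 and minimal polynomial (x - 5)^2. Computing further, both have invariant factors x - 5, (x - 5)^2, (x - 5)^2. Hence A and B are similar.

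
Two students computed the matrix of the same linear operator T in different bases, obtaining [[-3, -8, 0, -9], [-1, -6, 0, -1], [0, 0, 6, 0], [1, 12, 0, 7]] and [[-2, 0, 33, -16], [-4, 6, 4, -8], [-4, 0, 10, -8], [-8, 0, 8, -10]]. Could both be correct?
Two matrices over a field are similar if and only if they have the same invariant factors.

Both A and B have characteristic polynomial (x - 6)^2(x + 4)^2 and minimal polynomial (x - 6)(x + 4)^2. Computing further, both have invariant factors x - 6, (x - 6)(x + 4)^2. Hence A and B are similar.

Yes.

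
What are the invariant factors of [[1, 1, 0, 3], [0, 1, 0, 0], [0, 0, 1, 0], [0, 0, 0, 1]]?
x - 1, x - 1, (x - 1)^2

The Jordan structure of A has elementary divisors (x - 1)^2, (x - 1), (x - 1). Arranging the block sizes at each eigenvalue in decreasing order and taking row products gives the invariant factors.

Invariant factors (smallest first, each dividing the next): x - 1, x - 1, (x - 1)^2.

Check: the last factor (x - 1)^2 is the minimal polynomial, and the product (x - 1)^4 is the characteristic polynomial.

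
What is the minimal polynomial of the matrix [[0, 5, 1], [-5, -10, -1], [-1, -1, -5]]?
m_A(x) = (x + 5)^3

The characteristic polynomial factors as (x + 5)^3. The minimal polynomial is ∏(x - λ)^{k_λ} where k_λ is the size of the largest Jordan block at λ.

For λ = -5: rank(A + 5I) = 2, and the largest Jordan block has size 3 (the smallest k with rank((A + 5I)^k) = rank((A + 5I)^(k+1))).

So m_A(x) = (x + 5)^3.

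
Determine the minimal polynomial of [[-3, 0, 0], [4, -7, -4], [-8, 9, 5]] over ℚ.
The characteristic polynomial factors as (x + 1)^2(x + 3). The minimal polynomial is ∏(x - λ)^{k_λ} where k_λ is the size of the largest Jordan block at λ.

For λ = -3: rank(A + 3I) = 2, and the largest Jordan block has size 1 (the smallest k with rank((A + 3I)^k) = rank((A + 3I)^(k+1))).
For λ = -1: rank(A + I) = 2, and the largest Jordan block has size 2 (the smallest k with rank((A + I)^k) = rank((A + I)^(k+1))).

So m_A(x) = (x + 1)^2(x + 3).

m_A(x) = (x + 1)^2(x + 3)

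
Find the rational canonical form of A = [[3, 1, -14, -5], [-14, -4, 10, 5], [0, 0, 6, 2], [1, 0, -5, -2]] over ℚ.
The invariant factors of A (the non-unit diagonal entries of the Smith normal form of xI - A over ℚ[x]) are (x - 2)(x - 1)^2(x + 1), each dividing the next. The characteristic polynomial is their product, (x - 2)(x - 1)^2(x + 1).

The rational canonical form is the block-diagonal matrix of companion matrices C(f_i):
R = [[0, 0, 0, 2], [1, 0, 0, -3], [0, 1, 0, -1], [0, 0, 1, 3]].

R = [[0, 0, 0, 2], [1, 0, 0, -3], [0, 1, 0, -1], [0, 0, 1, 3]]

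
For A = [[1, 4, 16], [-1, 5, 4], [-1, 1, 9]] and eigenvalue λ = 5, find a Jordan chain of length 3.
We seek v_1 ∈ ker((A - 5I)^3) \ ker((A - 5I)^2), then set v_{i+1} = (A - 5I) v_i.

One such chain is v_1 = [[3, 0, 1]]^T, v_2 = [[4, 1, 1]]^T, v_3 = [[4, 0, 1]]^T. Check: (A - 5I) v_3 = [[0, 0, 0]]^T = 0.

v_1 = [[3, 0, 1]]^T, v_2 = [[4, 1, 1]]^T, v_3 = [[4, 0, 1]]^T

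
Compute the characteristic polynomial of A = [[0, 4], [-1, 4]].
xI - A = [[x, -4], [1, x - 4]].

Expanding det(xI - A) along the first row:
det(xI - A) = + (x)·det([[x - 4]]) - (-4)·det([[1]]).

Evaluating gives χ_A(x) = x^2 - 4x + 4 = (x - 2)^2.

χ_A(x) = (x - 2)^2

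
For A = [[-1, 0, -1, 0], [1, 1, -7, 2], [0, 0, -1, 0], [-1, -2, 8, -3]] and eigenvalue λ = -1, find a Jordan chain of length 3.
v_1 = [[0, 2, 1, 2]]^T, v_2 = [[-1, 1, 0, 0]]^T, v_3 = [[0, 1, 0, -1]]^T

We seek v_1 ∈ ker((A + I)^3) \ ker((A + I)^2), then set v_{i+1} = (A + I) v_i.

One such chain is v_1 = [[0, 2, 1, 2]]^T, v_2 = [[-1, 1, 0, 0]]^T, v_3 = [[0, 1, 0, -1]]^T. Check: (A + I) v_3 = [[0, 0, 0, 0]]^T = 0.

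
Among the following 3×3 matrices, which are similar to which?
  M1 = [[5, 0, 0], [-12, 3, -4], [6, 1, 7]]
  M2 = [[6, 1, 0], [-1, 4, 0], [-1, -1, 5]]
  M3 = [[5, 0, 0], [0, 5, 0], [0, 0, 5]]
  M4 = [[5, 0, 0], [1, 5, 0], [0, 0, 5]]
Characteristic polynomials: χ_{M1} = (x - 5)^3, χ_{M2} = (x - 5)^3, χ_{M3} = (x - 5)^3, χ_{M4} = (x - 5)^3.

{M1, M2, M4}: invariant factors x - 5, (x - 5)^2.

{M3}: invariant factors x - 5, x - 5, x - 5.

Matrices are similar if and only if their invariant-factor lists agree; the partition into similarity classes is {M1, M2, M4}, {M3}.

2 classes: {M1, M2, M4}, {M3}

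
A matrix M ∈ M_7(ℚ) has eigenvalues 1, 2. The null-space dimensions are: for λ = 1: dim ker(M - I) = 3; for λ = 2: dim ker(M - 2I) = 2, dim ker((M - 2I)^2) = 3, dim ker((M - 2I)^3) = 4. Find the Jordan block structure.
λ = 1: successive nullity increments [3] count blocks of size ≥ k; block sizes are [1, 1, 1].
λ = 2: successive nullity increments [2, 1, 1] count blocks of size ≥ k; block sizes are [3, 1].

Jordan blocks: (1, 1), (1, 1), (1, 1), (2, 3), (2, 1)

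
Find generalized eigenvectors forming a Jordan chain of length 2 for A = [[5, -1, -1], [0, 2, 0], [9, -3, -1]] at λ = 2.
We seek v_1 ∈ ker((A - 2I)^2) \ ker(A - 2I), then set v_{i+1} = (A - 2I) v_i.

One such chain is v_1 = [[-1, 1, -3]]^T, v_2 = [[-1, 0, -3]]^T. Check: (A - 2I) v_2 = [[0, 0, 0]]^T = 0.

v_1 = [[-1, 1, -3]]^T, v_2 = [[-1, 0, -3]]^T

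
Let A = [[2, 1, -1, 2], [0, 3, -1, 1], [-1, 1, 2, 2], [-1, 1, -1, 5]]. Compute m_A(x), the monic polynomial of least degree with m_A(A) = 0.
m_A(x) = (x - 3)^3

The characteristic polynomial factors as (x - 3)^4. The minimal polynomial is ∏(x - λ)^{k_λ} where k_λ is the size of the largest Jordan block at λ.

For λ = 3: rank(A - 3I) = 2, and the largest Jordan block has size 3 (the smallest k with rank((A - 3I)^k) = rank((A - 3I)^(k+1))).

So m_A(x) = (x - 3)^3.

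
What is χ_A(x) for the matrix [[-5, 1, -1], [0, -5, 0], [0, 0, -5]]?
xI - A = [[x + 5, -1, 1], [0, x + 5, 0], [0, 0, x + 5]].

Expanding det(xI - A) along the first row:
det(xI - A) = + (x + 5)·det([[x + 5, 0], [0, x + 5]]) - (-1)·det([[0, 0], [0, x + 5]]) + (1)·det([[0, x + 5], [0, 0]]).

Evaluating gives χ_A(x) = x^3 + 15x^2 + 75x + 125 = (x + 5)^3.

χ_A(x) = (x + 5)^3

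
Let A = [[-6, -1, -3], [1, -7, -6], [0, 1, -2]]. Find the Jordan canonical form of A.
The characteristic polynomial is det(xI - A) = (x + 5)^3, so the eigenvalues are -5 (algebraic multiplicity 3).

For λ = -5: rank(A + 5I) = 2, rank((A + 5I)^2) = 1, rank((A + 5I)^3) = 0. The eigenspace has dimension 3 - 2 = 1, so there is 1 Jordan block; the rank sequence gives block sizes [3].

Assembling the blocks gives the Jordan form J above.

J = [[-5, 1, 0], [0, -5, 1], [0, 0, -5]]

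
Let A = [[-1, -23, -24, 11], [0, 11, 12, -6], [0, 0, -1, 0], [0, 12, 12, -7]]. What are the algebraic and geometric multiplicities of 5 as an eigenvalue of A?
The characteristic polynomial is (x - 5)(x + 1)^3, so the factor x - 5 appears with exponent 1: the algebraic multiplicity is 1.

rank(A - 5I) = 3, so the eigenspace has dimension 4 - 3 = 1: the geometric multiplicity is 1.

algebraic multiplicity 1, geometric multiplicity 1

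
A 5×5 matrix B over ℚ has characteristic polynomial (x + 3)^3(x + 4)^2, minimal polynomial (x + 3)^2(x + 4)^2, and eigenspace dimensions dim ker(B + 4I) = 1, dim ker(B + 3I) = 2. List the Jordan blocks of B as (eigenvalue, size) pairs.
λ = -4: algebraic multiplicity 2 (exponent in χ_B), largest block size 2 (exponent in m_B), 1 block (geometric multiplicity). This forces block sizes [2].
λ = -3: algebraic multiplicity 3 (exponent in χ_B), largest block size 2 (exponent in m_B), 2 blocks (geometric multiplicity). These force block sizes [2, 1].

Jordan blocks: (-4, 2), (-3, 2), (-3, 1)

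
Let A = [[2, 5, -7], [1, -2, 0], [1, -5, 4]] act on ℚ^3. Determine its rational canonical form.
R = [[0, 0, -15], [1, 0, 2], [0, 1, 4]]

The invariant factors of A (the non-unit diagonal entries of the Smith normal form of xI - A over ℚ[x]) are (x - 3)(x^2 - x - 5), each dividing the next. The characteristic polynomial is their product, (x - 3)(x^2 - x - 5).

The rational canonical form is the block-diagonal matrix of companion matrices C(f_i):
R = [[0, 0, -15], [1, 0, 2], [0, 1, 4]].

Note the characteristic polynomial does not split into linear factors over ℚ, so A has no Jordan form over ℚ; the rational canonical form exists over any field.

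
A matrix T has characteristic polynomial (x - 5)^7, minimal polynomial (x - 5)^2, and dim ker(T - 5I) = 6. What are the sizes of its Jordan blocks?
λ = 5: algebraic multiplicity 7 (exponent in χ_T), largest block size 2 (exponent in m_T), 6 blocks (geometric multiplicity). These force block sizes [2, 1, 1, 1, 1, 1].

Jordan blocks: (5, 2), (5, 1), (5, 1), (5, 1), (5, 1), (5, 1)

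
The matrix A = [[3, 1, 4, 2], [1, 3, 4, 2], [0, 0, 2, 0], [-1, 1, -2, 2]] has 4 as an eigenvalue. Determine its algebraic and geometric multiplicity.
The characteristic polynomial is (x - 4)(x - 2)^3, so the factor x - 4 appears with exponent 1: the algebraic multiplicity is 1.

rank(A - 4I) = 3, so the eigenspace has dimension 4 - 3 = 1: the geometric multiplicity is 1.

algebraic multiplicity 1, geometric multiplicity 1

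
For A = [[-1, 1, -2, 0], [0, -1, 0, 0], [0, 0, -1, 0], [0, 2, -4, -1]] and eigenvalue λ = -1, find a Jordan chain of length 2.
We seek v_1 ∈ ker((A + I)^2) \ ker(A + I), then set v_{i+1} = (A + I) v_i.

One such chain is v_1 = [[0, 1, 0, -1]]^T, v_2 = [[1, 0, 0, 2]]^T. Check: (A + I) v_2 = [[0, 0, 0, 0]]^T = 0.

v_1 = [[0, 1, 0, -1]]^T, v_2 = [[1, 0, 0, 2]]^T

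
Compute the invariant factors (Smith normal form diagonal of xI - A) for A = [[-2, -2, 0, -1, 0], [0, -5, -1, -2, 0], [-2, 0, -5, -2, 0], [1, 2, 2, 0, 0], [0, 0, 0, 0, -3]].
x + 3, (x + 3)^2, (x + 3)^2

The Jordan structure of A has elementary divisors (x + 3)^2, (x + 3)^2, (x + 3). Arranging the block sizes at each eigenvalue in decreasing order and taking row products gives the invariant factors.

Invariant factors (smallest first, each dividing the next): x + 3, (x + 3)^2, (x + 3)^2.

Check: the last factor (x + 3)^2 is the minimal polynomial, and the product (x + 3)^5 is the characteristic polynomial.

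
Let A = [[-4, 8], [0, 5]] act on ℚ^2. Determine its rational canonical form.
The invariant factors of A (the non-unit diagonal entries of the Smith normal form of xI - A over ℚ[x]) are (x - 5)(x + 4), each dividing the next. The characteristic polynomial is their product, (x - 5)(x + 4).

The rational canonical form is the block-diagonal matrix of companion matrices C(f_i):
R = [[0, 20], [1, 1]].

R = [[0, 20], [1, 1]]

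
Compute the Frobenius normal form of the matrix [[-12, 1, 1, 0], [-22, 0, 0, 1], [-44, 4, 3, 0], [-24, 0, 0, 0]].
The invariant factors of A (the non-unit diagonal entries of the Smith normal form of xI - A over ℚ[x]) are (x + 1)(x + 4)(x^2 + 4x + 6), each dividing the next. The characteristic polynomial is their product, (x + 1)(x + 4)(x^2 + 4x + 6).

The rational canonical form is the block-diagonal matrix of companion matrices C(f_i):
R = [[0, 0, 0, -24], [1, 0, 0, -46], [0, 1, 0, -30], [0, 0, 1, -9]].

Note the characteristic polynomial does not split into linear factors over ℚ, so A has no Jordan form over ℚ; the rational canonical form exists over any field.

R = [[0, 0, 0, -24], [1, 0, 0, -46], [0, 1, 0, -30], [0, 0, 1, -9]]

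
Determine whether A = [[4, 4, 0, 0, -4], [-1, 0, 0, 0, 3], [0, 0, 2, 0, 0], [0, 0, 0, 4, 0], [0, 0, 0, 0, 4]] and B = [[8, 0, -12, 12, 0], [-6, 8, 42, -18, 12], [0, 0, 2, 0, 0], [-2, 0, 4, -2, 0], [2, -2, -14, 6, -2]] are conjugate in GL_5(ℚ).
No.

Both have characteristic polynomial (x - 4)^2(x - 2)^3, but the minimal polynomial of A is (x - 4)(x - 2)^2 while the minimal polynomial of B is (x - 4)(x - 2). The minimal polynomial is a similarity invariant, so A and B are not similar.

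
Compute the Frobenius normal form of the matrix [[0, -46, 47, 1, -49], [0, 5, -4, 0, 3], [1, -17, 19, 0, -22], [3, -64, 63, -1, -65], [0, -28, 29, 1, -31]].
R = [[0, 0, 0, 0, -18], [1, 0, 0, 0, -45], [0, 1, 0, 0, -48], [0, 0, 1, 0, -27], [0, 0, 0, 1, -8]]

The invariant factors of A (the non-unit diagonal entries of the Smith normal form of xI - A over ℚ[x]) are (x + 2)(x^2 + 3x + 3)^2, each dividing the next. The characteristic polynomial is their product, (x + 2)(x^2 + 3x + 3)^2.

The rational canonical form is the block-diagonal matrix of companion matrices C(f_i):
R = [[0, 0, 0, 0, -18], [1, 0, 0, 0, -45], [0, 1, 0, 0, -48], [0, 0, 1, 0, -27], [0, 0, 0, 1, -8]].

Note the characteristic polynomial does not split into linear factors over ℚ, so A has no Jordan form over ℚ; the rational canonical form exists over any field.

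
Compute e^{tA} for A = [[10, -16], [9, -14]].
A has Jordan form J = [[-2, 1], [0, -2]] with A = PJP^{-1}, so e^{tA} = P e^{tJ} P^{-1}.

For a Jordan block J_k(λ), e^{tJ_k(λ)} = e^{λt} · (I + tN + t^2 N^2/2! + ... + t^{k-1} N^{k-1}/(k-1)!) where N is the nilpotent superdiagonal part.

Assembling the blocks and conjugating back gives the entries of e^{tA} as shown above.

e^{tA} = [[(12*t + 1)*e^{-2*t}, -16*t*e^{-2*t}], [9*t*e^{-2*t}, (1 - 12*t)*e^{-2*t}]]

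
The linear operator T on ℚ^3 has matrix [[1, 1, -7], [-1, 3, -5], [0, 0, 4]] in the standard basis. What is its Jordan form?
The characteristic polynomial is det(xI - A) = (x - 4)(x - 2)^2, so the eigenvalues are 2 (algebraic multiplicity 2), 4 (algebraic multiplicity 1).

For λ = 2: rank(A - 2I) = 2, rank((A - 2I)^2) = 1. The eigenspace has dimension 3 - 2 = 1, so there is 1 Jordan block; the rank sequence gives block sizes [2].

For λ = 4: algebraic multiplicity 1 gives one 1×1 block.

Assembling the blocks gives the Jordan form J above.

J = [[2, 1, 0], [0, 2, 0], [0, 0, 4]]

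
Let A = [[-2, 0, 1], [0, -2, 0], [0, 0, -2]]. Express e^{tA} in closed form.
e^{tA} = [[e^{-2*t}, 0, t*e^{-2*t}], [0, e^{-2*t}, 0], [0, 0, e^{-2*t}]]

A has Jordan form J = [[-2, 1, 0], [0, -2, 0], [0, 0, -2]] with A = PJP^{-1}, so e^{tA} = P e^{tJ} P^{-1}.

For a Jordan block J_k(λ), e^{tJ_k(λ)} = e^{λt} · (I + tN + t^2 N^2/2! + ... + t^{k-1} N^{k-1}/(k-1)!) where N is the nilpotent superdiagonal part.

Assembling the blocks and conjugating back gives the entries of e^{tA} as shown above.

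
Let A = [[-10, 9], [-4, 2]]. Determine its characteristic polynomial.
χ_A(x) = (x + 4)^2

xI - A = [[x + 10, -9], [4, x - 2]].

Expanding det(xI - A) along the first row:
det(xI - A) = + (x + 10)·det([[x - 2]]) - (-9)·det([[4]]).

Evaluating gives χ_A(x) = x^2 + 8x + 16 = (x + 4)^2.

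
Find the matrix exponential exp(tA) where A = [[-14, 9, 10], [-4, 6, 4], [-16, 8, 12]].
A has Jordan form J = [[-4, 0, 0], [0, 4, 1], [0, 0, 4]] with A = PJP^{-1}, so e^{tA} = P e^{tJ} P^{-1}.

For a Jordan block J_k(λ), e^{tJ_k(λ)} = e^{λt} · (I + tN + t^2 N^2/2! + ... + t^{k-1} N^{k-1}/(k-1)!) where N is the nilpotent superdiagonal part.

Assembling the blocks and conjugating back gives the entries of e^{tA} as shown above.

e^{tA} = [[(-(2*t + 1)*e^{8*t} + 2)*e^{-4*t}, ((t + 1)*e^{8*t} - 1)*e^{-4*t}, ((2*t + 1)*e^{8*t} - 1)*e^{-4*t}], [-4*t*e^{4*t}, (2*t + 1)*e^{4*t}, 4*t*e^{4*t}], [-4*sinh(4*t), 2*sinh(4*t), (2*e^{8*t} - 1)*e^{-4*t}]]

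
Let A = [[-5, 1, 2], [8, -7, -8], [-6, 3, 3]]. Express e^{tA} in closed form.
A has Jordan form J = [[-3, 1, 0], [0, -3, 0], [0, 0, -3]] with A = PJP^{-1}, so e^{tA} = P e^{tJ} P^{-1}.

For a Jordan block J_k(λ), e^{tJ_k(λ)} = e^{λt} · (I + tN + t^2 N^2/2! + ... + t^{k-1} N^{k-1}/(k-1)!) where N is the nilpotent superdiagonal part.

Assembling the blocks and conjugating back gives the entries of e^{tA} as shown above.

e^{tA} = [[(1 - 2*t)*e^{-3*t}, t*e^{-3*t}, 2*t*e^{-3*t}], [8*t*e^{-3*t}, (1 - 4*t)*e^{-3*t}, -8*t*e^{-3*t}], [-6*t*e^{-3*t}, 3*t*e^{-3*t}, (6*t + 1)*e^{-3*t}]]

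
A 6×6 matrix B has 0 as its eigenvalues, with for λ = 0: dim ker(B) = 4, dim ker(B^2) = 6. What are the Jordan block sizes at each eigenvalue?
λ = 0: successive nullity increments [4, 2] count blocks of size ≥ k; block sizes are [2, 2, 1, 1].

Jordan blocks: (0, 2), (0, 2), (0, 1), (0, 1)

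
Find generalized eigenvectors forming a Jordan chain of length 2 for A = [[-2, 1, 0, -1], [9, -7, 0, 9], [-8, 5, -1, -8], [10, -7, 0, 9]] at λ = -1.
We seek v_1 ∈ ker((A + I)^2) \ ker(A + I), then set v_{i+1} = (A + I) v_i.

One such chain is v_1 = [[4, 3, -6, -2]]^T, v_2 = [[1, 0, -1, -1]]^T. Check: (A + I) v_2 = [[0, 0, 0, 0]]^T = 0.

v_1 = [[4, 3, -6, -2]]^T, v_2 = [[1, 0, -1, -1]]^T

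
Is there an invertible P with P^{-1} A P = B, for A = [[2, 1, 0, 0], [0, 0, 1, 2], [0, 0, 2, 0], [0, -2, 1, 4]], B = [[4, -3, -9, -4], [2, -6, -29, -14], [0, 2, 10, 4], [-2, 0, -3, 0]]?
Yes.

Two matrices over a field are similar if and only if they have the same invariant factors.

Both A and B have characteristic polynomial (x - 2)^4 and minimal polynomial (x - 2)^3. Computing further, both have invariant factors x - 2, (x - 2)^3. Hence A and B are similar.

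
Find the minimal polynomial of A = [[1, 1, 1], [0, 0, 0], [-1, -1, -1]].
The characteristic polynomial factors as x^3. The minimal polynomial is ∏(x - λ)^{k_λ} where k_λ is the size of the largest Jordan block at λ.

For λ = 0: rank(A) = 1, and the largest Jordan block has size 2 (the smallest k with rank(A^k) = rank(A^(k+1))).

So m_A(x) = x^2.

m_A(x) = x^2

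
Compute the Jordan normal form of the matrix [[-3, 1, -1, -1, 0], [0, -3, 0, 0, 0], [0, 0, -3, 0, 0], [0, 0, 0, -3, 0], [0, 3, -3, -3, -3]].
J = [[-3, 1, 0, 0, 0], [0, -3, 0, 0, 0], [0, 0, -3, 0, 0], [0, 0, 0, -3, 0], [0, 0, 0, 0, -3]]

The characteristic polynomial is det(xI - A) = (x + 3)^5, so the eigenvalues are -3 (algebraic multiplicity 5).

For λ = -3: rank(A + 3I) = 1, rank((A + 3I)^2) = 0. The eigenspace has dimension 5 - 1 = 4, so there are 4 Jordan blocks; the rank sequence gives block sizes [2, 1, 1, 1].

Assembling the blocks gives the Jordan form J above.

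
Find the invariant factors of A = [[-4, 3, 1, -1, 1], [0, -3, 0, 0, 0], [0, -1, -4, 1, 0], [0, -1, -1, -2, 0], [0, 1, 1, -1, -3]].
x + 3, x + 3, (x + 3)^2(x + 4)

The Jordan structure of A has elementary divisors (x + 4), (x + 3)^2, (x + 3), (x + 3). Arranging the block sizes at each eigenvalue in decreasing order and taking row products gives the invariant factors.

Invariant factors (smallest first, each dividing the next): x + 3, x + 3, (x + 3)^2(x + 4).

Check: the last factor (x + 3)^2(x + 4) is the minimal polynomial, and the product (x + 3)^4(x + 4) is the characteristic polynomial.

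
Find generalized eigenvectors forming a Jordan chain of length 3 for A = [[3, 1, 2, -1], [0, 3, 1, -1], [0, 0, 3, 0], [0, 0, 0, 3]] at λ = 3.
We seek v_1 ∈ ker((A - 3I)^3) \ ker((A - 3I)^2), then set v_{i+1} = (A - 3I) v_i.

One such chain is v_1 = [[0, -2, 1, 0]]^T, v_2 = [[0, 1, 0, 0]]^T, v_3 = [[1, 0, 0, 0]]^T. Check: (A - 3I) v_3 = [[0, 0, 0, 0]]^T = 0.

v_1 = [[0, -2, 1, 0]]^T, v_2 = [[0, 1, 0, 0]]^T, v_3 = [[1, 0, 0, 0]]^T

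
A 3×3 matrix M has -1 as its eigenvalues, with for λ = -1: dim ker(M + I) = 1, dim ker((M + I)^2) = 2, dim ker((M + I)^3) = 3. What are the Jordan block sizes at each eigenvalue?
λ = -1: successive nullity increments [1, 1, 1] count blocks of size ≥ k; block sizes are [3].

Jordan blocks: (-1, 3)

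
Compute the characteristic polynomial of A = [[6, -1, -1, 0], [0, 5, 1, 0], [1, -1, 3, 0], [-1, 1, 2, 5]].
xI - A = [[x - 6, 1, 1, 0], [0, x - 5, -1, 0], [-1, 1, x - 3, 0], [1, -1, -2, x - 5]].

Expanding det(xI - A) along the first row:
det(xI - A) = + (x - 6)·det([[x - 5, -1, 0], [1, x - 3, 0], [-1, -2, x - 5]]) - (1)·det([[0, -1, 0], [-1, x - 3, 0], [1, -2, x - 5]]) + (1)·det([[0, x - 5, 0], [-1, 1, 0], [1, -1, x - 5]]) - (0)·det([[0, x - 5, -1], [-1, 1, x - 3], [1, -1, -2]]).

Evaluating gives χ_A(x) = x^4 - 19x^3 + 135x^2 - 425x + 500 = (x - 5)^3(x - 4).

χ_A(x) = (x - 5)^3(x - 4)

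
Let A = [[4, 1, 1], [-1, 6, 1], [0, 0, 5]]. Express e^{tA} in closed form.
A has Jordan form J = [[5, 1, 0], [0, 5, 0], [0, 0, 5]] with A = PJP^{-1}, so e^{tA} = P e^{tJ} P^{-1}.

For a Jordan block J_k(λ), e^{tJ_k(λ)} = e^{λt} · (I + tN + t^2 N^2/2! + ... + t^{k-1} N^{k-1}/(k-1)!) where N is the nilpotent superdiagonal part.

Assembling the blocks and conjugating back gives the entries of e^{tA} as shown above.

e^{tA} = [[(1 - t)*e^{5*t}, t*e^{5*t}, t*e^{5*t}], [-t*e^{5*t}, (t + 1)*e^{5*t}, t*e^{5*t}], [0, 0, e^{5*t}]]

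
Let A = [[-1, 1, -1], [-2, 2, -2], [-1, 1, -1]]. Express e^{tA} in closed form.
e^{tA} = [[1 - t, t, -t], [-2*t, 2*t + 1, -2*t], [-t, t, 1 - t]]

A has Jordan form J = [[0, 1, 0], [0, 0, 0], [0, 0, 0]] with A = PJP^{-1}, so e^{tA} = P e^{tJ} P^{-1}.

For a Jordan block J_k(λ), e^{tJ_k(λ)} = e^{λt} · (I + tN + t^2 N^2/2! + ... + t^{k-1} N^{k-1}/(k-1)!) where N is the nilpotent superdiagonal part.

Assembling the blocks and conjugating back gives the entries of e^{tA} as shown above.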